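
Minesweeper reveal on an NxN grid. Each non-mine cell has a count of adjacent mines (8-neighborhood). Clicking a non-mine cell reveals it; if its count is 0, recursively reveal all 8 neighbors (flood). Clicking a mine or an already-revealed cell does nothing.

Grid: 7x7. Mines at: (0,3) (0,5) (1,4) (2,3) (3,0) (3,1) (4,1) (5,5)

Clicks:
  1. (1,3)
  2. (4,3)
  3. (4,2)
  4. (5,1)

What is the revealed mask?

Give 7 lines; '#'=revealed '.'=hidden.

Answer: .......
...#...
.......
..###..
..###..
#####..
#####..

Derivation:
Click 1 (1,3) count=3: revealed 1 new [(1,3)] -> total=1
Click 2 (4,3) count=0: revealed 16 new [(3,2) (3,3) (3,4) (4,2) (4,3) (4,4) (5,0) (5,1) (5,2) (5,3) (5,4) (6,0) (6,1) (6,2) (6,3) (6,4)] -> total=17
Click 3 (4,2) count=2: revealed 0 new [(none)] -> total=17
Click 4 (5,1) count=1: revealed 0 new [(none)] -> total=17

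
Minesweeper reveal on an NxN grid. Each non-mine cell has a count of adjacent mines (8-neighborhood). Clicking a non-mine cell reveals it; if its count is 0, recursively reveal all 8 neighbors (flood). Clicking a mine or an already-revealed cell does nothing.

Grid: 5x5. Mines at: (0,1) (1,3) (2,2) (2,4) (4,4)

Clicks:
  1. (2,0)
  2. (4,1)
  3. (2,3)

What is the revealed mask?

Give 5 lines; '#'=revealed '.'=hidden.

Click 1 (2,0) count=0: revealed 12 new [(1,0) (1,1) (2,0) (2,1) (3,0) (3,1) (3,2) (3,3) (4,0) (4,1) (4,2) (4,3)] -> total=12
Click 2 (4,1) count=0: revealed 0 new [(none)] -> total=12
Click 3 (2,3) count=3: revealed 1 new [(2,3)] -> total=13

Answer: .....
##...
##.#.
####.
####.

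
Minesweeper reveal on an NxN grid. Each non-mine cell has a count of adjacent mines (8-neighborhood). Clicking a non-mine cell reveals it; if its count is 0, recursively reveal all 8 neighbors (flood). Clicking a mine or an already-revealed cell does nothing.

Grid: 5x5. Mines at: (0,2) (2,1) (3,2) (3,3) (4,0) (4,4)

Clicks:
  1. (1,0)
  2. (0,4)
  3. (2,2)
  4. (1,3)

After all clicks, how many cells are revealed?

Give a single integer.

Answer: 8

Derivation:
Click 1 (1,0) count=1: revealed 1 new [(1,0)] -> total=1
Click 2 (0,4) count=0: revealed 6 new [(0,3) (0,4) (1,3) (1,4) (2,3) (2,4)] -> total=7
Click 3 (2,2) count=3: revealed 1 new [(2,2)] -> total=8
Click 4 (1,3) count=1: revealed 0 new [(none)] -> total=8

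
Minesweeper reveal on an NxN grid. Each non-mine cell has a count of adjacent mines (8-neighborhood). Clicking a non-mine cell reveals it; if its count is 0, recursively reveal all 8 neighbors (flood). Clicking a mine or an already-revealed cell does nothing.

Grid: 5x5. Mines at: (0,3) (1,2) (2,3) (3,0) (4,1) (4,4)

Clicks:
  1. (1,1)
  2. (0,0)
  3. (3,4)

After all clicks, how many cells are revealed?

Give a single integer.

Click 1 (1,1) count=1: revealed 1 new [(1,1)] -> total=1
Click 2 (0,0) count=0: revealed 5 new [(0,0) (0,1) (1,0) (2,0) (2,1)] -> total=6
Click 3 (3,4) count=2: revealed 1 new [(3,4)] -> total=7

Answer: 7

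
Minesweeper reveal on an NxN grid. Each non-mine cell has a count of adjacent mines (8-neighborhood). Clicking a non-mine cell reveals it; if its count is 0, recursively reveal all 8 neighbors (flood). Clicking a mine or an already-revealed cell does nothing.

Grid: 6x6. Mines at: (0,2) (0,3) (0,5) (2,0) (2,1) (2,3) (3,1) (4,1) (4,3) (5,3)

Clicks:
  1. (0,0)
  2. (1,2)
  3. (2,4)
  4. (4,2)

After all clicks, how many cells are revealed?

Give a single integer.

Answer: 7

Derivation:
Click 1 (0,0) count=0: revealed 4 new [(0,0) (0,1) (1,0) (1,1)] -> total=4
Click 2 (1,2) count=4: revealed 1 new [(1,2)] -> total=5
Click 3 (2,4) count=1: revealed 1 new [(2,4)] -> total=6
Click 4 (4,2) count=4: revealed 1 new [(4,2)] -> total=7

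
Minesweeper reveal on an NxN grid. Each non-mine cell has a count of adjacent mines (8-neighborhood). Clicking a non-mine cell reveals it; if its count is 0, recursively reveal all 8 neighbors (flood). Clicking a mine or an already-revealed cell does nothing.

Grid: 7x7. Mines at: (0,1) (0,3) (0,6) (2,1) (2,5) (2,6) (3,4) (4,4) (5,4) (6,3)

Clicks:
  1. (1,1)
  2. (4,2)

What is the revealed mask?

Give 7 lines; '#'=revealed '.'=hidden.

Click 1 (1,1) count=2: revealed 1 new [(1,1)] -> total=1
Click 2 (4,2) count=0: revealed 15 new [(3,0) (3,1) (3,2) (3,3) (4,0) (4,1) (4,2) (4,3) (5,0) (5,1) (5,2) (5,3) (6,0) (6,1) (6,2)] -> total=16

Answer: .......
.#.....
.......
####...
####...
####...
###....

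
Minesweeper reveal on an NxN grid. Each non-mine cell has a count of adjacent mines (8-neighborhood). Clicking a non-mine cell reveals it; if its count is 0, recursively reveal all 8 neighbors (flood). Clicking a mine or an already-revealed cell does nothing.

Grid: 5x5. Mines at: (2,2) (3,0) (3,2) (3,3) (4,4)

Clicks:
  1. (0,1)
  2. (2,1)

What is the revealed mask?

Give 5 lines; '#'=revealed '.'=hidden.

Click 1 (0,1) count=0: revealed 14 new [(0,0) (0,1) (0,2) (0,3) (0,4) (1,0) (1,1) (1,2) (1,3) (1,4) (2,0) (2,1) (2,3) (2,4)] -> total=14
Click 2 (2,1) count=3: revealed 0 new [(none)] -> total=14

Answer: #####
#####
##.##
.....
.....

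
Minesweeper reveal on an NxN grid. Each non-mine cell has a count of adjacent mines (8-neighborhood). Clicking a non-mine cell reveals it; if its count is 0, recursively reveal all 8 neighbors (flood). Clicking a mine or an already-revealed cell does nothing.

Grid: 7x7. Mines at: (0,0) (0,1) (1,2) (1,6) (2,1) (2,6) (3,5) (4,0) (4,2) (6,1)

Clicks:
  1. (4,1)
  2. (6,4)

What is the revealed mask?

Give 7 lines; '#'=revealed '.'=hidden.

Answer: .......
.......
.......
.......
.#.####
..#####
..#####

Derivation:
Click 1 (4,1) count=2: revealed 1 new [(4,1)] -> total=1
Click 2 (6,4) count=0: revealed 14 new [(4,3) (4,4) (4,5) (4,6) (5,2) (5,3) (5,4) (5,5) (5,6) (6,2) (6,3) (6,4) (6,5) (6,6)] -> total=15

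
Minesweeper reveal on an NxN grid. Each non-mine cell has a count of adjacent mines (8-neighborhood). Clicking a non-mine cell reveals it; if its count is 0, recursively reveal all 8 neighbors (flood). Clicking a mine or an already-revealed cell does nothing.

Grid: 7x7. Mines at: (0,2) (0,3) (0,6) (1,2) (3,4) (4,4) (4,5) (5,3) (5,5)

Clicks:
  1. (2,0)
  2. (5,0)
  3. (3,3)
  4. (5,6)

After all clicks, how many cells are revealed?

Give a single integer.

Answer: 23

Derivation:
Click 1 (2,0) count=0: revealed 22 new [(0,0) (0,1) (1,0) (1,1) (2,0) (2,1) (2,2) (2,3) (3,0) (3,1) (3,2) (3,3) (4,0) (4,1) (4,2) (4,3) (5,0) (5,1) (5,2) (6,0) (6,1) (6,2)] -> total=22
Click 2 (5,0) count=0: revealed 0 new [(none)] -> total=22
Click 3 (3,3) count=2: revealed 0 new [(none)] -> total=22
Click 4 (5,6) count=2: revealed 1 new [(5,6)] -> total=23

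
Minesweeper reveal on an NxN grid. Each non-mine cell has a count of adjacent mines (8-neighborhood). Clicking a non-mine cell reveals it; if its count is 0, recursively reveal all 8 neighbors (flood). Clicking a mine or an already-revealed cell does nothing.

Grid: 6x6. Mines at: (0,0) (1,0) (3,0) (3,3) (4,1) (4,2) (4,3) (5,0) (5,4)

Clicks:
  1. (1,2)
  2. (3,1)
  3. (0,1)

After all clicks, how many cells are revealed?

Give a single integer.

Answer: 20

Derivation:
Click 1 (1,2) count=0: revealed 19 new [(0,1) (0,2) (0,3) (0,4) (0,5) (1,1) (1,2) (1,3) (1,4) (1,5) (2,1) (2,2) (2,3) (2,4) (2,5) (3,4) (3,5) (4,4) (4,5)] -> total=19
Click 2 (3,1) count=3: revealed 1 new [(3,1)] -> total=20
Click 3 (0,1) count=2: revealed 0 new [(none)] -> total=20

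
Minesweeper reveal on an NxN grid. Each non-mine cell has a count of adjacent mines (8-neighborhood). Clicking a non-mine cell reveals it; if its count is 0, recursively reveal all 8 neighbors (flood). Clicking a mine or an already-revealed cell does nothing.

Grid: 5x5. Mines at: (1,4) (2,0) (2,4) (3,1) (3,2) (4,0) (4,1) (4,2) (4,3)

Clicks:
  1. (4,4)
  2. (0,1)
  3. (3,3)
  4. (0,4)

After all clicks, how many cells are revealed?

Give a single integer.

Click 1 (4,4) count=1: revealed 1 new [(4,4)] -> total=1
Click 2 (0,1) count=0: revealed 11 new [(0,0) (0,1) (0,2) (0,3) (1,0) (1,1) (1,2) (1,3) (2,1) (2,2) (2,3)] -> total=12
Click 3 (3,3) count=4: revealed 1 new [(3,3)] -> total=13
Click 4 (0,4) count=1: revealed 1 new [(0,4)] -> total=14

Answer: 14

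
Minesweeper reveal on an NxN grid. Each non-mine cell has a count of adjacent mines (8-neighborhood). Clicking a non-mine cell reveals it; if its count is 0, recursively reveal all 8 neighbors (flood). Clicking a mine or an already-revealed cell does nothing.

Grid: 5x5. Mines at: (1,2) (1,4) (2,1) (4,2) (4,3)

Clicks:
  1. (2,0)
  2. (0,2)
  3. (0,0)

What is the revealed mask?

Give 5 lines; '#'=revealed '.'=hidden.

Answer: ###..
##...
#....
.....
.....

Derivation:
Click 1 (2,0) count=1: revealed 1 new [(2,0)] -> total=1
Click 2 (0,2) count=1: revealed 1 new [(0,2)] -> total=2
Click 3 (0,0) count=0: revealed 4 new [(0,0) (0,1) (1,0) (1,1)] -> total=6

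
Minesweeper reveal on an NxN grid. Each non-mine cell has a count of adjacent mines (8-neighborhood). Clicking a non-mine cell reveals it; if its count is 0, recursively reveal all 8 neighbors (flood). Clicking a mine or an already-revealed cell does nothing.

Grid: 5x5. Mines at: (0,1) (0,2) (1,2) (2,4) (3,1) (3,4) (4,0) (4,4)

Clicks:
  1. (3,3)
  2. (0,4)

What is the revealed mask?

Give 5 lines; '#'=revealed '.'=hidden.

Answer: ...##
...##
.....
...#.
.....

Derivation:
Click 1 (3,3) count=3: revealed 1 new [(3,3)] -> total=1
Click 2 (0,4) count=0: revealed 4 new [(0,3) (0,4) (1,3) (1,4)] -> total=5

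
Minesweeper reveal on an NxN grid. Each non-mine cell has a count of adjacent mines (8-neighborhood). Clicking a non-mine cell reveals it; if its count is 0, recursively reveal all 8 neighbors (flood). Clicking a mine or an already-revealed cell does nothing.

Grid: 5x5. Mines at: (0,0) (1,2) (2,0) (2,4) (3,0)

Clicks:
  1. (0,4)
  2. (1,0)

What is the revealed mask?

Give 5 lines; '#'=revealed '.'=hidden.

Answer: ...##
#..##
.....
.....
.....

Derivation:
Click 1 (0,4) count=0: revealed 4 new [(0,3) (0,4) (1,3) (1,4)] -> total=4
Click 2 (1,0) count=2: revealed 1 new [(1,0)] -> total=5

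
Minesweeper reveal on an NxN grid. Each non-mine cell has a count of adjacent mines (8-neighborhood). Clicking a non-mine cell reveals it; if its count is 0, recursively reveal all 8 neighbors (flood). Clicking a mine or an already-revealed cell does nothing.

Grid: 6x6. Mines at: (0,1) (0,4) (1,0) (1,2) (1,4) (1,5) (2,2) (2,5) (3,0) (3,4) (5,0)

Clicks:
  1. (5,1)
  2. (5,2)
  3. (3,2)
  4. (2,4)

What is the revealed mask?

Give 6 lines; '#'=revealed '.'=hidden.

Answer: ......
......
....#.
.###..
.#####
.#####

Derivation:
Click 1 (5,1) count=1: revealed 1 new [(5,1)] -> total=1
Click 2 (5,2) count=0: revealed 12 new [(3,1) (3,2) (3,3) (4,1) (4,2) (4,3) (4,4) (4,5) (5,2) (5,3) (5,4) (5,5)] -> total=13
Click 3 (3,2) count=1: revealed 0 new [(none)] -> total=13
Click 4 (2,4) count=4: revealed 1 new [(2,4)] -> total=14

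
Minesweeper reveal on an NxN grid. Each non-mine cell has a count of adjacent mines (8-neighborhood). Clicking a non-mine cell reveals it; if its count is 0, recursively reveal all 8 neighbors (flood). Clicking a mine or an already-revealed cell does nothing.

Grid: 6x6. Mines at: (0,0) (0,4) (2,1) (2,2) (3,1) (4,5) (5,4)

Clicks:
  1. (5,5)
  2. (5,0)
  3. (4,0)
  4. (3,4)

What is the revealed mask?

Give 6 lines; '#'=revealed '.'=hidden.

Answer: ......
......
......
....#.
####..
####.#

Derivation:
Click 1 (5,5) count=2: revealed 1 new [(5,5)] -> total=1
Click 2 (5,0) count=0: revealed 8 new [(4,0) (4,1) (4,2) (4,3) (5,0) (5,1) (5,2) (5,3)] -> total=9
Click 3 (4,0) count=1: revealed 0 new [(none)] -> total=9
Click 4 (3,4) count=1: revealed 1 new [(3,4)] -> total=10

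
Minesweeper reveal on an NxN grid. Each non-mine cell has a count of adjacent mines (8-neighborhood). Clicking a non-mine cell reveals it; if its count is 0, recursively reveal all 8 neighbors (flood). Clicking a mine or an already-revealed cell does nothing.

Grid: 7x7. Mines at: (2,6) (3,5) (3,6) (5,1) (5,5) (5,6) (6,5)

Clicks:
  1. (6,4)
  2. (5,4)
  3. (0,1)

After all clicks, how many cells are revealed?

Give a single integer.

Answer: 36

Derivation:
Click 1 (6,4) count=2: revealed 1 new [(6,4)] -> total=1
Click 2 (5,4) count=2: revealed 1 new [(5,4)] -> total=2
Click 3 (0,1) count=0: revealed 34 new [(0,0) (0,1) (0,2) (0,3) (0,4) (0,5) (0,6) (1,0) (1,1) (1,2) (1,3) (1,4) (1,5) (1,6) (2,0) (2,1) (2,2) (2,3) (2,4) (2,5) (3,0) (3,1) (3,2) (3,3) (3,4) (4,0) (4,1) (4,2) (4,3) (4,4) (5,2) (5,3) (6,2) (6,3)] -> total=36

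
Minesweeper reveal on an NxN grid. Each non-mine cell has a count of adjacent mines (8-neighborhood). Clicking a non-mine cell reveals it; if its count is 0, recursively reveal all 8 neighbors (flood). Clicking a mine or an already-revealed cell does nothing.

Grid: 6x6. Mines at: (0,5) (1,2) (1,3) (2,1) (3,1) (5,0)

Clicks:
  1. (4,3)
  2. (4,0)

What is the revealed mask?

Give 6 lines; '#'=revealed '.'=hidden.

Click 1 (4,3) count=0: revealed 20 new [(1,4) (1,5) (2,2) (2,3) (2,4) (2,5) (3,2) (3,3) (3,4) (3,5) (4,1) (4,2) (4,3) (4,4) (4,5) (5,1) (5,2) (5,3) (5,4) (5,5)] -> total=20
Click 2 (4,0) count=2: revealed 1 new [(4,0)] -> total=21

Answer: ......
....##
..####
..####
######
.#####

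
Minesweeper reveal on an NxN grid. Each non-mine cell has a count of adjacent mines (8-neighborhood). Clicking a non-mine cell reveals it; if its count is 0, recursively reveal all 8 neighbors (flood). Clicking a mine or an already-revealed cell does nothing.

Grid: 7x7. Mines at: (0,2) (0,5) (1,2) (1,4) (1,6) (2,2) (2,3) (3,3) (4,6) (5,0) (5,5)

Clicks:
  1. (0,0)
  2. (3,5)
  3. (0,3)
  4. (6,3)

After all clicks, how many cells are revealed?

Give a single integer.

Click 1 (0,0) count=0: revealed 10 new [(0,0) (0,1) (1,0) (1,1) (2,0) (2,1) (3,0) (3,1) (4,0) (4,1)] -> total=10
Click 2 (3,5) count=1: revealed 1 new [(3,5)] -> total=11
Click 3 (0,3) count=3: revealed 1 new [(0,3)] -> total=12
Click 4 (6,3) count=0: revealed 11 new [(4,2) (4,3) (4,4) (5,1) (5,2) (5,3) (5,4) (6,1) (6,2) (6,3) (6,4)] -> total=23

Answer: 23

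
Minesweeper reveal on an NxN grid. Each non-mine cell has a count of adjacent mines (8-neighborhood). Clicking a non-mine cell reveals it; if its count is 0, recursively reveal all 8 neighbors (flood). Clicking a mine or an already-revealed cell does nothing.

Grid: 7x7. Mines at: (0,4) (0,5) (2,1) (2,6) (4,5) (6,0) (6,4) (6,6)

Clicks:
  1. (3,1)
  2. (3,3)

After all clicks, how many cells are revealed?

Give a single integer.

Answer: 27

Derivation:
Click 1 (3,1) count=1: revealed 1 new [(3,1)] -> total=1
Click 2 (3,3) count=0: revealed 26 new [(1,2) (1,3) (1,4) (1,5) (2,2) (2,3) (2,4) (2,5) (3,0) (3,2) (3,3) (3,4) (3,5) (4,0) (4,1) (4,2) (4,3) (4,4) (5,0) (5,1) (5,2) (5,3) (5,4) (6,1) (6,2) (6,3)] -> total=27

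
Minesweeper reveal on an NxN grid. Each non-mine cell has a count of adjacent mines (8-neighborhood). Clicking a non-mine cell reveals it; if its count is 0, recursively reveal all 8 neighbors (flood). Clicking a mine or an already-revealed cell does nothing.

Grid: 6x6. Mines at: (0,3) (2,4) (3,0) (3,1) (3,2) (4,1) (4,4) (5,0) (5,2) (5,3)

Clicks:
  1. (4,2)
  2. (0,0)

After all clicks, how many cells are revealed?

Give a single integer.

Answer: 10

Derivation:
Click 1 (4,2) count=5: revealed 1 new [(4,2)] -> total=1
Click 2 (0,0) count=0: revealed 9 new [(0,0) (0,1) (0,2) (1,0) (1,1) (1,2) (2,0) (2,1) (2,2)] -> total=10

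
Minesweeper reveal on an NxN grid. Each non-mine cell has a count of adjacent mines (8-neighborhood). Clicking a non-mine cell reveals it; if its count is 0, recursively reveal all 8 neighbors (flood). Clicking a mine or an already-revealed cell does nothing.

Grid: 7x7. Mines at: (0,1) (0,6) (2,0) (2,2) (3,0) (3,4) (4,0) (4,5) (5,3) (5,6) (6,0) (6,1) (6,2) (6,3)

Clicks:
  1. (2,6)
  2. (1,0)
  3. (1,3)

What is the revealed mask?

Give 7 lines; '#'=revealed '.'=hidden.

Answer: .......
#..#.##
.....##
.....##
.......
.......
.......

Derivation:
Click 1 (2,6) count=0: revealed 6 new [(1,5) (1,6) (2,5) (2,6) (3,5) (3,6)] -> total=6
Click 2 (1,0) count=2: revealed 1 new [(1,0)] -> total=7
Click 3 (1,3) count=1: revealed 1 new [(1,3)] -> total=8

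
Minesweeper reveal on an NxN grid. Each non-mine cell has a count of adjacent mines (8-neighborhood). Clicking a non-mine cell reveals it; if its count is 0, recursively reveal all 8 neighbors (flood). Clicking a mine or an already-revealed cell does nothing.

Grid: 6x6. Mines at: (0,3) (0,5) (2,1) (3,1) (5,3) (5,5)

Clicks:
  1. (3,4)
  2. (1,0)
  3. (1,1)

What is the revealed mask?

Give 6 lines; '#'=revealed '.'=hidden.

Answer: ......
######
..####
..####
..####
......

Derivation:
Click 1 (3,4) count=0: revealed 16 new [(1,2) (1,3) (1,4) (1,5) (2,2) (2,3) (2,4) (2,5) (3,2) (3,3) (3,4) (3,5) (4,2) (4,3) (4,4) (4,5)] -> total=16
Click 2 (1,0) count=1: revealed 1 new [(1,0)] -> total=17
Click 3 (1,1) count=1: revealed 1 new [(1,1)] -> total=18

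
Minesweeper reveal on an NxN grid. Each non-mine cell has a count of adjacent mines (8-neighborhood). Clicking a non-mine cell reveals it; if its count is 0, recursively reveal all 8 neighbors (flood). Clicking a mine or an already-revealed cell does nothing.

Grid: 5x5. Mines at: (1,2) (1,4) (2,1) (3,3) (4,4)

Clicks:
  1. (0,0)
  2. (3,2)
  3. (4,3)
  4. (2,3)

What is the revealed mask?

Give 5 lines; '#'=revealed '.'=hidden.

Click 1 (0,0) count=0: revealed 4 new [(0,0) (0,1) (1,0) (1,1)] -> total=4
Click 2 (3,2) count=2: revealed 1 new [(3,2)] -> total=5
Click 3 (4,3) count=2: revealed 1 new [(4,3)] -> total=6
Click 4 (2,3) count=3: revealed 1 new [(2,3)] -> total=7

Answer: ##...
##...
...#.
..#..
...#.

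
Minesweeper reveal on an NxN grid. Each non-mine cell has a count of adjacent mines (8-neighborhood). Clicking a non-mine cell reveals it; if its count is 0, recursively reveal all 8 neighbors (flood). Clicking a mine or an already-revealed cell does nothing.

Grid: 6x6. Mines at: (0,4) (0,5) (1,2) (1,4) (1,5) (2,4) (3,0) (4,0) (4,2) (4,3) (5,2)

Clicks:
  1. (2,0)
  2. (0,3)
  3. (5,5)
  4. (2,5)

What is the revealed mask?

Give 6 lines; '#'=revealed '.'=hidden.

Answer: ...#..
......
#....#
....##
....##
....##

Derivation:
Click 1 (2,0) count=1: revealed 1 new [(2,0)] -> total=1
Click 2 (0,3) count=3: revealed 1 new [(0,3)] -> total=2
Click 3 (5,5) count=0: revealed 6 new [(3,4) (3,5) (4,4) (4,5) (5,4) (5,5)] -> total=8
Click 4 (2,5) count=3: revealed 1 new [(2,5)] -> total=9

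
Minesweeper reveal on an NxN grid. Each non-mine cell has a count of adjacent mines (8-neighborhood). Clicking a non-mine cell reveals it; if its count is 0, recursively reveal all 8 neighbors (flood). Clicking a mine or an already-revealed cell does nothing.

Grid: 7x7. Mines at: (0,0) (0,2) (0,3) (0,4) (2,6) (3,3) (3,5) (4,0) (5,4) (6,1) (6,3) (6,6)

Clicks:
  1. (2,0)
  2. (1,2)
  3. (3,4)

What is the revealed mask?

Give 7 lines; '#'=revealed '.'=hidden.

Answer: .......
###....
###....
###.#..
.......
.......
.......

Derivation:
Click 1 (2,0) count=0: revealed 9 new [(1,0) (1,1) (1,2) (2,0) (2,1) (2,2) (3,0) (3,1) (3,2)] -> total=9
Click 2 (1,2) count=2: revealed 0 new [(none)] -> total=9
Click 3 (3,4) count=2: revealed 1 new [(3,4)] -> total=10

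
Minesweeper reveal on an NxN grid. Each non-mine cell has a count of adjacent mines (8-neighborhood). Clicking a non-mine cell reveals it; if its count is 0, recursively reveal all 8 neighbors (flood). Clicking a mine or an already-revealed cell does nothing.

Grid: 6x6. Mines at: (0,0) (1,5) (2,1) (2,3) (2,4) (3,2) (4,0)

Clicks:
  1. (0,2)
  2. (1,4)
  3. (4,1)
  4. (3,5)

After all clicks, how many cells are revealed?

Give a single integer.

Click 1 (0,2) count=0: revealed 8 new [(0,1) (0,2) (0,3) (0,4) (1,1) (1,2) (1,3) (1,4)] -> total=8
Click 2 (1,4) count=3: revealed 0 new [(none)] -> total=8
Click 3 (4,1) count=2: revealed 1 new [(4,1)] -> total=9
Click 4 (3,5) count=1: revealed 1 new [(3,5)] -> total=10

Answer: 10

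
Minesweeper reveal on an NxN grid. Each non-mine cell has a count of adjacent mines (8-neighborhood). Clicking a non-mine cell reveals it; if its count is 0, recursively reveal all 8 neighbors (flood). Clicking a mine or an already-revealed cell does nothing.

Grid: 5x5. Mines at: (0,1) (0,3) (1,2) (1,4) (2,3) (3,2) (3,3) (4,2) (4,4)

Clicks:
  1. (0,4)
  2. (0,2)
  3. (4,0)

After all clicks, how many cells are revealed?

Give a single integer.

Click 1 (0,4) count=2: revealed 1 new [(0,4)] -> total=1
Click 2 (0,2) count=3: revealed 1 new [(0,2)] -> total=2
Click 3 (4,0) count=0: revealed 8 new [(1,0) (1,1) (2,0) (2,1) (3,0) (3,1) (4,0) (4,1)] -> total=10

Answer: 10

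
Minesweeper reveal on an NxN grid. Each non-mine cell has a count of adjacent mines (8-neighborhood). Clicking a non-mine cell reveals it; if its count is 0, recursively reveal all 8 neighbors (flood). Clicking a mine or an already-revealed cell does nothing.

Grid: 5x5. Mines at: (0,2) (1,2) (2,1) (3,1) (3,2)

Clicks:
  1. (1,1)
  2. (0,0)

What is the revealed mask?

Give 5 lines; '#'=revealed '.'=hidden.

Answer: ##...
##...
.....
.....
.....

Derivation:
Click 1 (1,1) count=3: revealed 1 new [(1,1)] -> total=1
Click 2 (0,0) count=0: revealed 3 new [(0,0) (0,1) (1,0)] -> total=4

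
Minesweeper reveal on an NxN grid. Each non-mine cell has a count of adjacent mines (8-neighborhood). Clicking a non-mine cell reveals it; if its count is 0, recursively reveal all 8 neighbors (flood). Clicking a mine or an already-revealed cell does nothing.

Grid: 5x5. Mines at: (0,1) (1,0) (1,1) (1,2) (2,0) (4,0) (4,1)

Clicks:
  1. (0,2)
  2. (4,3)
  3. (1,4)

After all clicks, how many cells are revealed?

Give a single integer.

Answer: 14

Derivation:
Click 1 (0,2) count=3: revealed 1 new [(0,2)] -> total=1
Click 2 (4,3) count=0: revealed 13 new [(0,3) (0,4) (1,3) (1,4) (2,2) (2,3) (2,4) (3,2) (3,3) (3,4) (4,2) (4,3) (4,4)] -> total=14
Click 3 (1,4) count=0: revealed 0 new [(none)] -> total=14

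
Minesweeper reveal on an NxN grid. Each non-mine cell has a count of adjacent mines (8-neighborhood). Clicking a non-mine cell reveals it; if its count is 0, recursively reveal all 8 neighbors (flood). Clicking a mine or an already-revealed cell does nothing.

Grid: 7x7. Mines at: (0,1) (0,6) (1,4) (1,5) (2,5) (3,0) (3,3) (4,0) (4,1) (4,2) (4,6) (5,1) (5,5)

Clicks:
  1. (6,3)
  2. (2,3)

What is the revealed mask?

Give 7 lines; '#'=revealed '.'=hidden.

Answer: .......
.......
...#...
.......
.......
..###..
..###..

Derivation:
Click 1 (6,3) count=0: revealed 6 new [(5,2) (5,3) (5,4) (6,2) (6,3) (6,4)] -> total=6
Click 2 (2,3) count=2: revealed 1 new [(2,3)] -> total=7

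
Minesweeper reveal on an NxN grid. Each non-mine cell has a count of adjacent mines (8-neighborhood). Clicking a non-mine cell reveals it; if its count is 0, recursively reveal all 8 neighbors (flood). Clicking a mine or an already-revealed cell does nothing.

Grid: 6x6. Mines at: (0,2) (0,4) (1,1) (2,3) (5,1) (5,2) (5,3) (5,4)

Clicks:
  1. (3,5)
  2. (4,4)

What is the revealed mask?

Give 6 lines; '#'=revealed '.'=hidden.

Answer: ......
....##
....##
....##
....##
......

Derivation:
Click 1 (3,5) count=0: revealed 8 new [(1,4) (1,5) (2,4) (2,5) (3,4) (3,5) (4,4) (4,5)] -> total=8
Click 2 (4,4) count=2: revealed 0 new [(none)] -> total=8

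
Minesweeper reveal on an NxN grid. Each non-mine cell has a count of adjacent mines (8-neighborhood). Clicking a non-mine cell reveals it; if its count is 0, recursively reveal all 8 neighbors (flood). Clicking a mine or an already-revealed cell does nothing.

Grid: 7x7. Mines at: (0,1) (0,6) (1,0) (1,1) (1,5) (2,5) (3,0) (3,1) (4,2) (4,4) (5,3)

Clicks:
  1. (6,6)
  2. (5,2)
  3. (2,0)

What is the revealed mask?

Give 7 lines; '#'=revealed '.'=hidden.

Click 1 (6,6) count=0: revealed 10 new [(3,5) (3,6) (4,5) (4,6) (5,4) (5,5) (5,6) (6,4) (6,5) (6,6)] -> total=10
Click 2 (5,2) count=2: revealed 1 new [(5,2)] -> total=11
Click 3 (2,0) count=4: revealed 1 new [(2,0)] -> total=12

Answer: .......
.......
#......
.....##
.....##
..#.###
....###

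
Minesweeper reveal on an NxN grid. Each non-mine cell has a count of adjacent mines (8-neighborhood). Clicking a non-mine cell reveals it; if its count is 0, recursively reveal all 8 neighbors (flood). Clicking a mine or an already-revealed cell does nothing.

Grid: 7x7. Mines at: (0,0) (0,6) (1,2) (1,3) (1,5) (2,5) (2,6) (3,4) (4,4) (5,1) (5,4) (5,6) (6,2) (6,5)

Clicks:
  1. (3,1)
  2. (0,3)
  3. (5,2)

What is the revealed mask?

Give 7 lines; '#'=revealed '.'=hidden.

Click 1 (3,1) count=0: revealed 14 new [(1,0) (1,1) (2,0) (2,1) (2,2) (2,3) (3,0) (3,1) (3,2) (3,3) (4,0) (4,1) (4,2) (4,3)] -> total=14
Click 2 (0,3) count=2: revealed 1 new [(0,3)] -> total=15
Click 3 (5,2) count=2: revealed 1 new [(5,2)] -> total=16

Answer: ...#...
##.....
####...
####...
####...
..#....
.......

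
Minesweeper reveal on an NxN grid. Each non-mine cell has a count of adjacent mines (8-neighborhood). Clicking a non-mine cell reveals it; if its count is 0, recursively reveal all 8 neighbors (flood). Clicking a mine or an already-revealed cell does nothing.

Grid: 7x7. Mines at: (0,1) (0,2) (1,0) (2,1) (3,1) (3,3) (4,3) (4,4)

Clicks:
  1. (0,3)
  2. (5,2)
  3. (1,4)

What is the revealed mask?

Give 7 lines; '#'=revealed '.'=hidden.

Click 1 (0,3) count=1: revealed 1 new [(0,3)] -> total=1
Click 2 (5,2) count=1: revealed 1 new [(5,2)] -> total=2
Click 3 (1,4) count=0: revealed 32 new [(0,4) (0,5) (0,6) (1,3) (1,4) (1,5) (1,6) (2,3) (2,4) (2,5) (2,6) (3,4) (3,5) (3,6) (4,0) (4,1) (4,2) (4,5) (4,6) (5,0) (5,1) (5,3) (5,4) (5,5) (5,6) (6,0) (6,1) (6,2) (6,3) (6,4) (6,5) (6,6)] -> total=34

Answer: ...####
...####
...####
....###
###..##
#######
#######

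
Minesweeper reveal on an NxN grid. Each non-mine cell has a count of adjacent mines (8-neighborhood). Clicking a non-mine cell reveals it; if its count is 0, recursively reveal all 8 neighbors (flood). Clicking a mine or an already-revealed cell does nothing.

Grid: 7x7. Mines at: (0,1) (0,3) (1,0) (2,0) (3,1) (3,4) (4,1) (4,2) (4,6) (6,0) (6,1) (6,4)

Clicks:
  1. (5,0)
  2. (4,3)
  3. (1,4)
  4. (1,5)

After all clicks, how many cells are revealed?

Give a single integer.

Answer: 13

Derivation:
Click 1 (5,0) count=3: revealed 1 new [(5,0)] -> total=1
Click 2 (4,3) count=2: revealed 1 new [(4,3)] -> total=2
Click 3 (1,4) count=1: revealed 1 new [(1,4)] -> total=3
Click 4 (1,5) count=0: revealed 10 new [(0,4) (0,5) (0,6) (1,5) (1,6) (2,4) (2,5) (2,6) (3,5) (3,6)] -> total=13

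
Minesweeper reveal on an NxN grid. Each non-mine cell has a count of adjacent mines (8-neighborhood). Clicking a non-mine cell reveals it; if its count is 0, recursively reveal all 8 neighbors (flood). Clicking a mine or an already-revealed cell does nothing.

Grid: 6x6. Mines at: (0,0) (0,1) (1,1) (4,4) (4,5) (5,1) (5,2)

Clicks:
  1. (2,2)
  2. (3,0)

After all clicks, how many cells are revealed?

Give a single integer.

Answer: 24

Derivation:
Click 1 (2,2) count=1: revealed 1 new [(2,2)] -> total=1
Click 2 (3,0) count=0: revealed 23 new [(0,2) (0,3) (0,4) (0,5) (1,2) (1,3) (1,4) (1,5) (2,0) (2,1) (2,3) (2,4) (2,5) (3,0) (3,1) (3,2) (3,3) (3,4) (3,5) (4,0) (4,1) (4,2) (4,3)] -> total=24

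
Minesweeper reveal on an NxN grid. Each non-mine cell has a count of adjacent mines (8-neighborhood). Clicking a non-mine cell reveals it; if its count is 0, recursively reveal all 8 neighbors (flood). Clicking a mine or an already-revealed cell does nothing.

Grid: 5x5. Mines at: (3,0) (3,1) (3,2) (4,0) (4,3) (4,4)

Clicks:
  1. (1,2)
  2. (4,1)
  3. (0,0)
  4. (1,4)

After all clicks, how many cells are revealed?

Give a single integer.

Answer: 18

Derivation:
Click 1 (1,2) count=0: revealed 17 new [(0,0) (0,1) (0,2) (0,3) (0,4) (1,0) (1,1) (1,2) (1,3) (1,4) (2,0) (2,1) (2,2) (2,3) (2,4) (3,3) (3,4)] -> total=17
Click 2 (4,1) count=4: revealed 1 new [(4,1)] -> total=18
Click 3 (0,0) count=0: revealed 0 new [(none)] -> total=18
Click 4 (1,4) count=0: revealed 0 new [(none)] -> total=18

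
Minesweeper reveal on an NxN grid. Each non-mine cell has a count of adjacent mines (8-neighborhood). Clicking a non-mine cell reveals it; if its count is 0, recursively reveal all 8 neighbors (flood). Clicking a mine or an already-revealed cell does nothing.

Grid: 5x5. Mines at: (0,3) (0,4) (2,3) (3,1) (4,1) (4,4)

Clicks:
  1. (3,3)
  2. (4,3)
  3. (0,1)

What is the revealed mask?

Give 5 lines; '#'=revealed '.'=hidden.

Click 1 (3,3) count=2: revealed 1 new [(3,3)] -> total=1
Click 2 (4,3) count=1: revealed 1 new [(4,3)] -> total=2
Click 3 (0,1) count=0: revealed 9 new [(0,0) (0,1) (0,2) (1,0) (1,1) (1,2) (2,0) (2,1) (2,2)] -> total=11

Answer: ###..
###..
###..
...#.
...#.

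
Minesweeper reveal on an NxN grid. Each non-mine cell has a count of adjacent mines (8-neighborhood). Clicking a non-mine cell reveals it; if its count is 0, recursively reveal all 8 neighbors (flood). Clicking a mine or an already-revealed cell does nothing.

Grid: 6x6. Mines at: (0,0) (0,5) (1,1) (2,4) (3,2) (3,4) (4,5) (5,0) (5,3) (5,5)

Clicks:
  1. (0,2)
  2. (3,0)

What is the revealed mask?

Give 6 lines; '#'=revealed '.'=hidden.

Answer: ..#...
......
##....
##....
##....
......

Derivation:
Click 1 (0,2) count=1: revealed 1 new [(0,2)] -> total=1
Click 2 (3,0) count=0: revealed 6 new [(2,0) (2,1) (3,0) (3,1) (4,0) (4,1)] -> total=7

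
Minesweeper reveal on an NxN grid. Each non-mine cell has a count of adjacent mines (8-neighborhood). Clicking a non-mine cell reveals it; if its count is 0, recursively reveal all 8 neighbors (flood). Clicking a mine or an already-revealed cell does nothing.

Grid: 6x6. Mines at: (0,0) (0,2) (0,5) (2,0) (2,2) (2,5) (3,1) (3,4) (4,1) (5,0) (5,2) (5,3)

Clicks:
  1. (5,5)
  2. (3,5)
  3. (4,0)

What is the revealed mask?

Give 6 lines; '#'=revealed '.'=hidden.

Answer: ......
......
......
.....#
#...##
....##

Derivation:
Click 1 (5,5) count=0: revealed 4 new [(4,4) (4,5) (5,4) (5,5)] -> total=4
Click 2 (3,5) count=2: revealed 1 new [(3,5)] -> total=5
Click 3 (4,0) count=3: revealed 1 new [(4,0)] -> total=6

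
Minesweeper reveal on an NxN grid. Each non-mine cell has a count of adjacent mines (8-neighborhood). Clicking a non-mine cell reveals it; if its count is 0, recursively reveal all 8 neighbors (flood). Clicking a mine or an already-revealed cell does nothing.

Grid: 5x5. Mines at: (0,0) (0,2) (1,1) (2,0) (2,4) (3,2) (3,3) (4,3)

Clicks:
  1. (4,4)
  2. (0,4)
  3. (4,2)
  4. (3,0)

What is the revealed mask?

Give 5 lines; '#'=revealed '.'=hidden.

Answer: ...##
...##
.....
#....
..#.#

Derivation:
Click 1 (4,4) count=2: revealed 1 new [(4,4)] -> total=1
Click 2 (0,4) count=0: revealed 4 new [(0,3) (0,4) (1,3) (1,4)] -> total=5
Click 3 (4,2) count=3: revealed 1 new [(4,2)] -> total=6
Click 4 (3,0) count=1: revealed 1 new [(3,0)] -> total=7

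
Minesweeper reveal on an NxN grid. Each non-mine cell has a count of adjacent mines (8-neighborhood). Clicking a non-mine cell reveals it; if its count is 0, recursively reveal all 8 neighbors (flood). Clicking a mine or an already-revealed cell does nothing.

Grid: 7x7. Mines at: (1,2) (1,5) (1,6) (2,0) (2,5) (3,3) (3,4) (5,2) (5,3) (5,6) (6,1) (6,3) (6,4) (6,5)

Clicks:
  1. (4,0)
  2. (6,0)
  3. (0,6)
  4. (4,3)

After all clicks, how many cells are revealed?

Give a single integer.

Answer: 9

Derivation:
Click 1 (4,0) count=0: revealed 6 new [(3,0) (3,1) (4,0) (4,1) (5,0) (5,1)] -> total=6
Click 2 (6,0) count=1: revealed 1 new [(6,0)] -> total=7
Click 3 (0,6) count=2: revealed 1 new [(0,6)] -> total=8
Click 4 (4,3) count=4: revealed 1 new [(4,3)] -> total=9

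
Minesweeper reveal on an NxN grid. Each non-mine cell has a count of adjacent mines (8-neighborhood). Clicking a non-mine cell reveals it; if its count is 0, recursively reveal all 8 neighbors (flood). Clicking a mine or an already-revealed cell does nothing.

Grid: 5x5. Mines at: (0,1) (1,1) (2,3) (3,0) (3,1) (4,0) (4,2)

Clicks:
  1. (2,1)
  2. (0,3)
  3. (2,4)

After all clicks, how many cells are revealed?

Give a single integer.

Answer: 8

Derivation:
Click 1 (2,1) count=3: revealed 1 new [(2,1)] -> total=1
Click 2 (0,3) count=0: revealed 6 new [(0,2) (0,3) (0,4) (1,2) (1,3) (1,4)] -> total=7
Click 3 (2,4) count=1: revealed 1 new [(2,4)] -> total=8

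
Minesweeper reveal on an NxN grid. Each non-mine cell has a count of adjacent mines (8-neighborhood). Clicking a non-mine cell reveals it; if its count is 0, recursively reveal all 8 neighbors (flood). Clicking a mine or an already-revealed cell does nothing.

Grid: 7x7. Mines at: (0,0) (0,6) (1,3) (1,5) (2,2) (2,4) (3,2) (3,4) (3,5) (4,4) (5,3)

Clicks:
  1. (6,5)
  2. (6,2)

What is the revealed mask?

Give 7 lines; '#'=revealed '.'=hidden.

Click 1 (6,5) count=0: revealed 8 new [(4,5) (4,6) (5,4) (5,5) (5,6) (6,4) (6,5) (6,6)] -> total=8
Click 2 (6,2) count=1: revealed 1 new [(6,2)] -> total=9

Answer: .......
.......
.......
.......
.....##
....###
..#.###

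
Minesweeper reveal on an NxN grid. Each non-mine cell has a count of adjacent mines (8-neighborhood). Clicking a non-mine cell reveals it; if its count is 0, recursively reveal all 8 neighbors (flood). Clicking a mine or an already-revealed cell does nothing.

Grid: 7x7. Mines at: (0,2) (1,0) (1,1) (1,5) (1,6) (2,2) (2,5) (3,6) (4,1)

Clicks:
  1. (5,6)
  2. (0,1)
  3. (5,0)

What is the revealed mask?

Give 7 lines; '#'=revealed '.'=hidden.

Answer: .#.....
.......
.......
..####.
..#####
#######
#######

Derivation:
Click 1 (5,6) count=0: revealed 23 new [(3,2) (3,3) (3,4) (3,5) (4,2) (4,3) (4,4) (4,5) (4,6) (5,0) (5,1) (5,2) (5,3) (5,4) (5,5) (5,6) (6,0) (6,1) (6,2) (6,3) (6,4) (6,5) (6,6)] -> total=23
Click 2 (0,1) count=3: revealed 1 new [(0,1)] -> total=24
Click 3 (5,0) count=1: revealed 0 new [(none)] -> total=24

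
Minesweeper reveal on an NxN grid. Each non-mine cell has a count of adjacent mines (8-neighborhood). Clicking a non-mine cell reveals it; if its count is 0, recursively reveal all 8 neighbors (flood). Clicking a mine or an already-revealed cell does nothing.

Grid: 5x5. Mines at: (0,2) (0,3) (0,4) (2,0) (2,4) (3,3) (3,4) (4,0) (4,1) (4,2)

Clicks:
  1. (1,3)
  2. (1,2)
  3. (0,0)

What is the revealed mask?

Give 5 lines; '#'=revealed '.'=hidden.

Answer: ##...
####.
.....
.....
.....

Derivation:
Click 1 (1,3) count=4: revealed 1 new [(1,3)] -> total=1
Click 2 (1,2) count=2: revealed 1 new [(1,2)] -> total=2
Click 3 (0,0) count=0: revealed 4 new [(0,0) (0,1) (1,0) (1,1)] -> total=6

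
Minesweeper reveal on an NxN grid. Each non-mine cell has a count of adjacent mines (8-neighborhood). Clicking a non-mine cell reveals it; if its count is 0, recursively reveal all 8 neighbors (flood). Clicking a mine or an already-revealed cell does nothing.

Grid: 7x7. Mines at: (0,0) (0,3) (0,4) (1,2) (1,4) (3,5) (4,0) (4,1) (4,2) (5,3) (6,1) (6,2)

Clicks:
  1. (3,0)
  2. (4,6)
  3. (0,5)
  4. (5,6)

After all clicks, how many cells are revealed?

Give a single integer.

Click 1 (3,0) count=2: revealed 1 new [(3,0)] -> total=1
Click 2 (4,6) count=1: revealed 1 new [(4,6)] -> total=2
Click 3 (0,5) count=2: revealed 1 new [(0,5)] -> total=3
Click 4 (5,6) count=0: revealed 8 new [(4,4) (4,5) (5,4) (5,5) (5,6) (6,4) (6,5) (6,6)] -> total=11

Answer: 11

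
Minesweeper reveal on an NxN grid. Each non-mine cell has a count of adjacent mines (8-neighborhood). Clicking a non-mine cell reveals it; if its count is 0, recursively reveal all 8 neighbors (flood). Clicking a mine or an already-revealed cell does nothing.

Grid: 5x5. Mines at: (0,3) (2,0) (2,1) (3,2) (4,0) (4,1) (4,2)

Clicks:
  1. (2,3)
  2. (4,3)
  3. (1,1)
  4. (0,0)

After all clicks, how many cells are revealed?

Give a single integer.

Answer: 8

Derivation:
Click 1 (2,3) count=1: revealed 1 new [(2,3)] -> total=1
Click 2 (4,3) count=2: revealed 1 new [(4,3)] -> total=2
Click 3 (1,1) count=2: revealed 1 new [(1,1)] -> total=3
Click 4 (0,0) count=0: revealed 5 new [(0,0) (0,1) (0,2) (1,0) (1,2)] -> total=8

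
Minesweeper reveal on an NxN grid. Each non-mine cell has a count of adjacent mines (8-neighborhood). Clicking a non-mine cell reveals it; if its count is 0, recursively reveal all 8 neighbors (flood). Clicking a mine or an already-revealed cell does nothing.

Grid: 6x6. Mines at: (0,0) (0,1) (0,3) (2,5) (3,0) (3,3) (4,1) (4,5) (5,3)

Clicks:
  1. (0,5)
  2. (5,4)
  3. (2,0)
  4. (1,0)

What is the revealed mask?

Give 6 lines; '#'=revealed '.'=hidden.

Answer: ....##
#...##
#.....
......
......
....#.

Derivation:
Click 1 (0,5) count=0: revealed 4 new [(0,4) (0,5) (1,4) (1,5)] -> total=4
Click 2 (5,4) count=2: revealed 1 new [(5,4)] -> total=5
Click 3 (2,0) count=1: revealed 1 new [(2,0)] -> total=6
Click 4 (1,0) count=2: revealed 1 new [(1,0)] -> total=7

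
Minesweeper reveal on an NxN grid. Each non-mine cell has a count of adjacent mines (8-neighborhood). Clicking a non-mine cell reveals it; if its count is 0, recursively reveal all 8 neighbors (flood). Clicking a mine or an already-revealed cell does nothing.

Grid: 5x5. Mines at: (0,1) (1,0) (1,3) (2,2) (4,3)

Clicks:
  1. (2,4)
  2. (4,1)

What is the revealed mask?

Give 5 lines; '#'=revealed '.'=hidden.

Click 1 (2,4) count=1: revealed 1 new [(2,4)] -> total=1
Click 2 (4,1) count=0: revealed 8 new [(2,0) (2,1) (3,0) (3,1) (3,2) (4,0) (4,1) (4,2)] -> total=9

Answer: .....
.....
##..#
###..
###..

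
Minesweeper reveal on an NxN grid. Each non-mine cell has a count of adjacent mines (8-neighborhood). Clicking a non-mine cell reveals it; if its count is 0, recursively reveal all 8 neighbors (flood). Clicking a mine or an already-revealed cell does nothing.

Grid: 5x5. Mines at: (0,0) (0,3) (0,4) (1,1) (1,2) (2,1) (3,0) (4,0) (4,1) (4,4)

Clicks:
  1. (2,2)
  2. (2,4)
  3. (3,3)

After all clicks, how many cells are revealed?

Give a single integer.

Click 1 (2,2) count=3: revealed 1 new [(2,2)] -> total=1
Click 2 (2,4) count=0: revealed 6 new [(1,3) (1,4) (2,3) (2,4) (3,3) (3,4)] -> total=7
Click 3 (3,3) count=1: revealed 0 new [(none)] -> total=7

Answer: 7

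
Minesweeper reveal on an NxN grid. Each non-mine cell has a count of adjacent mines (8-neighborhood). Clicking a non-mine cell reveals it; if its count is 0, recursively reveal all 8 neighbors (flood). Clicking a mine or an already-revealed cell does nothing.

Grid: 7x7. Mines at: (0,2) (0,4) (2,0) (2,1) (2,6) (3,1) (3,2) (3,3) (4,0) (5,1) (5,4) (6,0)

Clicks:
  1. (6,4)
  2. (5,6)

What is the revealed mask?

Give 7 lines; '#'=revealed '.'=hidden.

Answer: .......
.......
.......
.....##
.....##
.....##
....###

Derivation:
Click 1 (6,4) count=1: revealed 1 new [(6,4)] -> total=1
Click 2 (5,6) count=0: revealed 8 new [(3,5) (3,6) (4,5) (4,6) (5,5) (5,6) (6,5) (6,6)] -> total=9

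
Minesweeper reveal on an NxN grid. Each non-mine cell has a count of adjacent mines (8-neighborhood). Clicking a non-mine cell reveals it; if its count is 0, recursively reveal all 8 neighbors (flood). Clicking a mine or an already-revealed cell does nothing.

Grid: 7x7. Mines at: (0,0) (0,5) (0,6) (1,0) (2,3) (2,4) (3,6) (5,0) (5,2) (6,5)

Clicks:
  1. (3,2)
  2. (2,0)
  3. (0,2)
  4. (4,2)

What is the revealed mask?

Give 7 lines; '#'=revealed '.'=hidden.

Click 1 (3,2) count=1: revealed 1 new [(3,2)] -> total=1
Click 2 (2,0) count=1: revealed 1 new [(2,0)] -> total=2
Click 3 (0,2) count=0: revealed 8 new [(0,1) (0,2) (0,3) (0,4) (1,1) (1,2) (1,3) (1,4)] -> total=10
Click 4 (4,2) count=1: revealed 1 new [(4,2)] -> total=11

Answer: .####..
.####..
#......
..#....
..#....
.......
.......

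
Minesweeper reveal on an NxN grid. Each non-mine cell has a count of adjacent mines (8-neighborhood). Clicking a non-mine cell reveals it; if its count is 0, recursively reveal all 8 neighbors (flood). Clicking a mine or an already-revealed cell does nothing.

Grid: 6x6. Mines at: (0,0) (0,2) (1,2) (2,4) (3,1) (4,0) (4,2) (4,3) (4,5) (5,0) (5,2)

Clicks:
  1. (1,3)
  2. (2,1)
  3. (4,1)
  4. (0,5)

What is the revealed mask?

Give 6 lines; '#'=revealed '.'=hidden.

Answer: ...###
...###
.#....
......
.#....
......

Derivation:
Click 1 (1,3) count=3: revealed 1 new [(1,3)] -> total=1
Click 2 (2,1) count=2: revealed 1 new [(2,1)] -> total=2
Click 3 (4,1) count=5: revealed 1 new [(4,1)] -> total=3
Click 4 (0,5) count=0: revealed 5 new [(0,3) (0,4) (0,5) (1,4) (1,5)] -> total=8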